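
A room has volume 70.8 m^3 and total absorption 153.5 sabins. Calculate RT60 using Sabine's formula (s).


Given values:
  V = 70.8 m^3
  A = 153.5 sabins
Formula: RT60 = 0.161 * V / A
Numerator: 0.161 * 70.8 = 11.3988
RT60 = 11.3988 / 153.5 = 0.074

0.074 s


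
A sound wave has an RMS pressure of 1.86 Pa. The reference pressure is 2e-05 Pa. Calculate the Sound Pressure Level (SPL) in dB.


Given values:
  p = 1.86 Pa
  p_ref = 2e-05 Pa
Formula: SPL = 20 * log10(p / p_ref)
Compute ratio: p / p_ref = 1.86 / 2e-05 = 93000
Compute log10: log10(93000) = 4.968483
Multiply: SPL = 20 * 4.968483 = 99.37

99.37 dB


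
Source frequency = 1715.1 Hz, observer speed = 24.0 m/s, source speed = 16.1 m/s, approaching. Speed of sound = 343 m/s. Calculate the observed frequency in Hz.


Given values:
  f_s = 1715.1 Hz, v_o = 24.0 m/s, v_s = 16.1 m/s
  Direction: approaching
Formula: f_o = f_s * (c + v_o) / (c - v_s)
Numerator: c + v_o = 343 + 24.0 = 367.0
Denominator: c - v_s = 343 - 16.1 = 326.9
f_o = 1715.1 * 367.0 / 326.9 = 1925.49

1925.49 Hz


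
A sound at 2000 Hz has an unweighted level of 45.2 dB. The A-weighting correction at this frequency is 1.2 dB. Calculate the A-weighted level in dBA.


Given values:
  SPL = 45.2 dB
  A-weighting at 2000 Hz = 1.2 dB
Formula: L_A = SPL + A_weight
L_A = 45.2 + (1.2)
L_A = 46.4

46.4 dBA


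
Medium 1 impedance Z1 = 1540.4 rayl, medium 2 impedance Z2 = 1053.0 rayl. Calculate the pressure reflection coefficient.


Given values:
  Z1 = 1540.4 rayl, Z2 = 1053.0 rayl
Formula: R = (Z2 - Z1) / (Z2 + Z1)
Numerator: Z2 - Z1 = 1053.0 - 1540.4 = -487.4
Denominator: Z2 + Z1 = 1053.0 + 1540.4 = 2593.4
R = -487.4 / 2593.4 = -0.1879

-0.1879


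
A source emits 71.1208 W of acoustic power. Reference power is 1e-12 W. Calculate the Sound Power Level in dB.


Given values:
  W = 71.1208 W
  W_ref = 1e-12 W
Formula: SWL = 10 * log10(W / W_ref)
Compute ratio: W / W_ref = 71120800000000
Compute log10: log10(71120800000000) = 13.851997
Multiply: SWL = 10 * 13.851997 = 138.52

138.52 dB


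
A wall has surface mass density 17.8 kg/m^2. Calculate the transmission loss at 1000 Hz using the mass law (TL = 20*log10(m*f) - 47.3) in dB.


Given values:
  m = 17.8 kg/m^2, f = 1000 Hz
Formula: TL = 20 * log10(m * f) - 47.3
Compute m * f = 17.8 * 1000 = 17800.0
Compute log10(17800.0) = 4.25042
Compute 20 * 4.25042 = 85.0084
TL = 85.0084 - 47.3 = 37.71

37.71 dB


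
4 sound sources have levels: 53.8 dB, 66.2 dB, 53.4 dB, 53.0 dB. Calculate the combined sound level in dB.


Formula: L_total = 10 * log10( sum(10^(Li/10)) )
  Source 1: 10^(53.8/10) = 239883.2919
  Source 2: 10^(66.2/10) = 4168693.8347
  Source 3: 10^(53.4/10) = 218776.1624
  Source 4: 10^(53.0/10) = 199526.2315
Sum of linear values = 4826879.5205
L_total = 10 * log10(4826879.5205) = 66.84

66.84 dB


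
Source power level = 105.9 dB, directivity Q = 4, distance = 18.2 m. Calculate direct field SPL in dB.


Given values:
  Lw = 105.9 dB, Q = 4, r = 18.2 m
Formula: SPL = Lw + 10 * log10(Q / (4 * pi * r^2))
Compute 4 * pi * r^2 = 4 * pi * 18.2^2 = 4162.4846
Compute Q / denom = 4 / 4162.4846 = 0.00096096
Compute 10 * log10(0.00096096) = -30.1729
SPL = 105.9 + (-30.1729) = 75.73

75.73 dB


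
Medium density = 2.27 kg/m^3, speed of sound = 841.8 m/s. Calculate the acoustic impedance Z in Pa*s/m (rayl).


Given values:
  rho = 2.27 kg/m^3
  c = 841.8 m/s
Formula: Z = rho * c
Z = 2.27 * 841.8
Z = 1910.89

1910.89 rayl


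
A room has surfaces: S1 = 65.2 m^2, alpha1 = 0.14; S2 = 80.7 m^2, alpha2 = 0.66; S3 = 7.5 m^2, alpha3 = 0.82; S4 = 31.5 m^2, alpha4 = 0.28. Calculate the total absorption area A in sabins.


Given surfaces:
  Surface 1: 65.2 * 0.14 = 9.128
  Surface 2: 80.7 * 0.66 = 53.262
  Surface 3: 7.5 * 0.82 = 6.15
  Surface 4: 31.5 * 0.28 = 8.82
Formula: A = sum(Si * alpha_i)
A = 9.128 + 53.262 + 6.15 + 8.82
A = 77.36

77.36 sabins


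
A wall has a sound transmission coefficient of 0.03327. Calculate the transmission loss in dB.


Given values:
  tau = 0.03327
Formula: TL = 10 * log10(1 / tau)
Compute 1 / tau = 1 / 0.03327 = 30.0571
Compute log10(30.0571) = 1.477947
TL = 10 * 1.477947 = 14.78

14.78 dB


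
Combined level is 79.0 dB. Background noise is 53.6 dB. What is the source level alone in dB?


Given values:
  L_total = 79.0 dB, L_bg = 53.6 dB
Formula: L_source = 10 * log10(10^(L_total/10) - 10^(L_bg/10))
Convert to linear:
  10^(79.0/10) = 79432823.4724
  10^(53.6/10) = 229086.7653
Difference: 79432823.4724 - 229086.7653 = 79203736.7071
L_source = 10 * log10(79203736.7071) = 78.99

78.99 dB


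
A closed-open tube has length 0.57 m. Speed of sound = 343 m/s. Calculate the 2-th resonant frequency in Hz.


Given values:
  Tube type: closed-open, L = 0.57 m, c = 343 m/s, n = 2
Formula: f_n = (2n - 1) * c / (4 * L)
Compute 2n - 1 = 2*2 - 1 = 3
Compute 4 * L = 4 * 0.57 = 2.28
f = 3 * 343 / 2.28
f = 451.32

451.32 Hz


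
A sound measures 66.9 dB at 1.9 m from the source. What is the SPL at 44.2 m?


Given values:
  SPL1 = 66.9 dB, r1 = 1.9 m, r2 = 44.2 m
Formula: SPL2 = SPL1 - 20 * log10(r2 / r1)
Compute ratio: r2 / r1 = 44.2 / 1.9 = 23.2632
Compute log10: log10(23.2632) = 1.366669
Compute drop: 20 * 1.366669 = 27.3334
SPL2 = 66.9 - 27.3334 = 39.57

39.57 dB


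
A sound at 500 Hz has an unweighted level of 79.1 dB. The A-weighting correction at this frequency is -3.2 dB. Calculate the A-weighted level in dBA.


Given values:
  SPL = 79.1 dB
  A-weighting at 500 Hz = -3.2 dB
Formula: L_A = SPL + A_weight
L_A = 79.1 + (-3.2)
L_A = 75.9

75.9 dBA


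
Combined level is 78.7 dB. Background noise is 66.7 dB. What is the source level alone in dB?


Given values:
  L_total = 78.7 dB, L_bg = 66.7 dB
Formula: L_source = 10 * log10(10^(L_total/10) - 10^(L_bg/10))
Convert to linear:
  10^(78.7/10) = 74131024.1301
  10^(66.7/10) = 4677351.4129
Difference: 74131024.1301 - 4677351.4129 = 69453672.7172
L_source = 10 * log10(69453672.7172) = 78.42

78.42 dB


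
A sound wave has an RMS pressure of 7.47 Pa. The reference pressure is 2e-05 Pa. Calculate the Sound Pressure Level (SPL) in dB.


Given values:
  p = 7.47 Pa
  p_ref = 2e-05 Pa
Formula: SPL = 20 * log10(p / p_ref)
Compute ratio: p / p_ref = 7.47 / 2e-05 = 373500
Compute log10: log10(373500) = 5.572291
Multiply: SPL = 20 * 5.572291 = 111.45

111.45 dB


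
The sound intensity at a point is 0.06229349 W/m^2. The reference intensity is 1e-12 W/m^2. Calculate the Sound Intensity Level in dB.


Given values:
  I = 0.06229349 W/m^2
  I_ref = 1e-12 W/m^2
Formula: SIL = 10 * log10(I / I_ref)
Compute ratio: I / I_ref = 62293490000
Compute log10: log10(62293490000) = 10.794443
Multiply: SIL = 10 * 10.794443 = 107.94

107.94 dB


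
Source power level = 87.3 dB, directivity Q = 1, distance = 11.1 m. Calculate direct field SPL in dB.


Given values:
  Lw = 87.3 dB, Q = 1, r = 11.1 m
Formula: SPL = Lw + 10 * log10(Q / (4 * pi * r^2))
Compute 4 * pi * r^2 = 4 * pi * 11.1^2 = 1548.3025
Compute Q / denom = 1 / 1548.3025 = 0.00064587
Compute 10 * log10(0.00064587) = -31.8985
SPL = 87.3 + (-31.8985) = 55.4

55.4 dB


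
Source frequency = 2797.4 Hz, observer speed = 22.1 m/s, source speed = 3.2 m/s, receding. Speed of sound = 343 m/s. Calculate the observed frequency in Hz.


Given values:
  f_s = 2797.4 Hz, v_o = 22.1 m/s, v_s = 3.2 m/s
  Direction: receding
Formula: f_o = f_s * (c - v_o) / (c + v_s)
Numerator: c - v_o = 343 - 22.1 = 320.9
Denominator: c + v_s = 343 + 3.2 = 346.2
f_o = 2797.4 * 320.9 / 346.2 = 2592.97

2592.97 Hz


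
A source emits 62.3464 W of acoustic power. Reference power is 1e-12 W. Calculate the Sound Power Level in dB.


Given values:
  W = 62.3464 W
  W_ref = 1e-12 W
Formula: SWL = 10 * log10(W / W_ref)
Compute ratio: W / W_ref = 62346400000000
Compute log10: log10(62346400000000) = 13.794811
Multiply: SWL = 10 * 13.794811 = 137.95

137.95 dB


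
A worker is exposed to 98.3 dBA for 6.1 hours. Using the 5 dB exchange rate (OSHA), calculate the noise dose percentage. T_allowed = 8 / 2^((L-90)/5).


Given values:
  L = 98.3 dBA, T = 6.1 hours
Formula: T_allowed = 8 / 2^((L - 90) / 5)
Compute exponent: (98.3 - 90) / 5 = 1.66
Compute 2^(1.66) = 3.160165
T_allowed = 8 / 3.160165 = 2.531513 hours
Dose = (T / T_allowed) * 100
Dose = (6.1 / 2.531513) * 100 = 240.96

240.96 %


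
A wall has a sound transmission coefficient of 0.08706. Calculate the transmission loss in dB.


Given values:
  tau = 0.08706
Formula: TL = 10 * log10(1 / tau)
Compute 1 / tau = 1 / 0.08706 = 11.4863
Compute log10(11.4863) = 1.06018
TL = 10 * 1.06018 = 10.6

10.6 dB


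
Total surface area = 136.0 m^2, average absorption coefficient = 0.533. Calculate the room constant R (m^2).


Given values:
  S = 136.0 m^2, alpha = 0.533
Formula: R = S * alpha / (1 - alpha)
Numerator: 136.0 * 0.533 = 72.488
Denominator: 1 - 0.533 = 0.467
R = 72.488 / 0.467 = 155.22

155.22 m^2


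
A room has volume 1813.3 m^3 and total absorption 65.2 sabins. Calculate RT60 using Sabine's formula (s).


Given values:
  V = 1813.3 m^3
  A = 65.2 sabins
Formula: RT60 = 0.161 * V / A
Numerator: 0.161 * 1813.3 = 291.9413
RT60 = 291.9413 / 65.2 = 4.478

4.478 s


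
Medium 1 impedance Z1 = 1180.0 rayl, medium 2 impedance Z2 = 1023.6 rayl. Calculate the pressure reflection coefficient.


Given values:
  Z1 = 1180.0 rayl, Z2 = 1023.6 rayl
Formula: R = (Z2 - Z1) / (Z2 + Z1)
Numerator: Z2 - Z1 = 1023.6 - 1180.0 = -156.4
Denominator: Z2 + Z1 = 1023.6 + 1180.0 = 2203.6
R = -156.4 / 2203.6 = -0.071

-0.071


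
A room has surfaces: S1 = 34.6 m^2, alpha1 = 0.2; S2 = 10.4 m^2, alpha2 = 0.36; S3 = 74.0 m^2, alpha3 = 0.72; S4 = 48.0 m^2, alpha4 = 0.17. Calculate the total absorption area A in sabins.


Given surfaces:
  Surface 1: 34.6 * 0.2 = 6.92
  Surface 2: 10.4 * 0.36 = 3.744
  Surface 3: 74.0 * 0.72 = 53.28
  Surface 4: 48.0 * 0.17 = 8.16
Formula: A = sum(Si * alpha_i)
A = 6.92 + 3.744 + 53.28 + 8.16
A = 72.1

72.1 sabins


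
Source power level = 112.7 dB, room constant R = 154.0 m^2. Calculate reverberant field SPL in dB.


Given values:
  Lw = 112.7 dB, R = 154.0 m^2
Formula: SPL = Lw + 10 * log10(4 / R)
Compute 4 / R = 4 / 154.0 = 0.025974
Compute 10 * log10(0.025974) = -15.8546
SPL = 112.7 + (-15.8546) = 96.85

96.85 dB


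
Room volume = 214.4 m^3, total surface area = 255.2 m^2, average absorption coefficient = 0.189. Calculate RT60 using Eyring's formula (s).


Given values:
  V = 214.4 m^3, S = 255.2 m^2, alpha = 0.189
Formula: RT60 = 0.161 * V / (-S * ln(1 - alpha))
Compute ln(1 - 0.189) = ln(0.811) = -0.209487
Denominator: -255.2 * -0.209487 = 53.4611
Numerator: 0.161 * 214.4 = 34.5184
RT60 = 34.5184 / 53.4611 = 0.646

0.646 s


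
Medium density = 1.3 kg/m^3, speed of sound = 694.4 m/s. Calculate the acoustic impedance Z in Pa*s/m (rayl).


Given values:
  rho = 1.3 kg/m^3
  c = 694.4 m/s
Formula: Z = rho * c
Z = 1.3 * 694.4
Z = 902.72

902.72 rayl


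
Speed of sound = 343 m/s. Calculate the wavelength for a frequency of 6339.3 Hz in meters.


Given values:
  c = 343 m/s, f = 6339.3 Hz
Formula: lambda = c / f
lambda = 343 / 6339.3
lambda = 0.0541

0.0541 m


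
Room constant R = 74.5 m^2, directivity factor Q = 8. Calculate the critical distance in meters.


Given values:
  R = 74.5 m^2, Q = 8
Formula: d_c = 0.141 * sqrt(Q * R)
Compute Q * R = 8 * 74.5 = 596.0
Compute sqrt(596.0) = 24.4131
d_c = 0.141 * 24.4131 = 3.442

3.442 m


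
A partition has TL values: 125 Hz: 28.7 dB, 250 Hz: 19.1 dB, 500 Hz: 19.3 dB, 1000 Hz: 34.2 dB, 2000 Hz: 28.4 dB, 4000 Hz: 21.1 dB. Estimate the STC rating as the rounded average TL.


Given TL values at each frequency:
  125 Hz: 28.7 dB
  250 Hz: 19.1 dB
  500 Hz: 19.3 dB
  1000 Hz: 34.2 dB
  2000 Hz: 28.4 dB
  4000 Hz: 21.1 dB
Formula: STC ~ round(average of TL values)
Sum = 28.7 + 19.1 + 19.3 + 34.2 + 28.4 + 21.1 = 150.8
Average = 150.8 / 6 = 25.13
Rounded: 25

25


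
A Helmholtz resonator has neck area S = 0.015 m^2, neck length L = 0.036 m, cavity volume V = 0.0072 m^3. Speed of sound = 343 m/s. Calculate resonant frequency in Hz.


Given values:
  S = 0.015 m^2, L = 0.036 m, V = 0.0072 m^3, c = 343 m/s
Formula: f = (c / (2*pi)) * sqrt(S / (V * L))
Compute V * L = 0.0072 * 0.036 = 0.0002592
Compute S / (V * L) = 0.015 / 0.0002592 = 57.8704
Compute sqrt(57.8704) = 7.60726
Compute c / (2*pi) = 343 / 6.283185 = 54.590148
f = 54.590148 * 7.60726 = 415.28

415.28 Hz


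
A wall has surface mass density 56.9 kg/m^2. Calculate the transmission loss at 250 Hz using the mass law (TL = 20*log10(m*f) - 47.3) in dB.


Given values:
  m = 56.9 kg/m^2, f = 250 Hz
Formula: TL = 20 * log10(m * f) - 47.3
Compute m * f = 56.9 * 250 = 14225.0
Compute log10(14225.0) = 4.153052
Compute 20 * 4.153052 = 83.061
TL = 83.061 - 47.3 = 35.76

35.76 dB


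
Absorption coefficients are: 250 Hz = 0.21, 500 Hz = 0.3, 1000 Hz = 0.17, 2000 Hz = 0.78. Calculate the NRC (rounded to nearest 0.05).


Given values:
  a_250 = 0.21, a_500 = 0.3
  a_1000 = 0.17, a_2000 = 0.78
Formula: NRC = (a250 + a500 + a1000 + a2000) / 4
Sum = 0.21 + 0.3 + 0.17 + 0.78 = 1.46
NRC = 1.46 / 4 = 0.365
Rounded to nearest 0.05: 0.35

0.35


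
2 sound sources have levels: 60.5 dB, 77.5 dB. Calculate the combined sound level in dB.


Formula: L_total = 10 * log10( sum(10^(Li/10)) )
  Source 1: 10^(60.5/10) = 1122018.4543
  Source 2: 10^(77.5/10) = 56234132.519
Sum of linear values = 57356150.9733
L_total = 10 * log10(57356150.9733) = 77.59

77.59 dB


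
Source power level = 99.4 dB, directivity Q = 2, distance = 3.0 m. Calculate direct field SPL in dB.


Given values:
  Lw = 99.4 dB, Q = 2, r = 3.0 m
Formula: SPL = Lw + 10 * log10(Q / (4 * pi * r^2))
Compute 4 * pi * r^2 = 4 * pi * 3.0^2 = 113.0973
Compute Q / denom = 2 / 113.0973 = 0.01768389
Compute 10 * log10(0.01768389) = -17.5242
SPL = 99.4 + (-17.5242) = 81.88

81.88 dB


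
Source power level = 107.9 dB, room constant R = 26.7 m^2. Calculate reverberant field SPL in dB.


Given values:
  Lw = 107.9 dB, R = 26.7 m^2
Formula: SPL = Lw + 10 * log10(4 / R)
Compute 4 / R = 4 / 26.7 = 0.149813
Compute 10 * log10(0.149813) = -8.2445
SPL = 107.9 + (-8.2445) = 99.66

99.66 dB


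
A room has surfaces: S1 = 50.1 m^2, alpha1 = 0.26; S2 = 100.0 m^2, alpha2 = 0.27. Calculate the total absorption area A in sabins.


Given surfaces:
  Surface 1: 50.1 * 0.26 = 13.026
  Surface 2: 100.0 * 0.27 = 27.0
Formula: A = sum(Si * alpha_i)
A = 13.026 + 27.0
A = 40.03

40.03 sabins


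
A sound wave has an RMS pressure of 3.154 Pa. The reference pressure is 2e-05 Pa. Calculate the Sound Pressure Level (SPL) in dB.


Given values:
  p = 3.154 Pa
  p_ref = 2e-05 Pa
Formula: SPL = 20 * log10(p / p_ref)
Compute ratio: p / p_ref = 3.154 / 2e-05 = 157700
Compute log10: log10(157700) = 5.197832
Multiply: SPL = 20 * 5.197832 = 103.96

103.96 dB


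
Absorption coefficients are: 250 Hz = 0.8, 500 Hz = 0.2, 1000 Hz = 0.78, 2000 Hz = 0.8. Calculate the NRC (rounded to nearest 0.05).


Given values:
  a_250 = 0.8, a_500 = 0.2
  a_1000 = 0.78, a_2000 = 0.8
Formula: NRC = (a250 + a500 + a1000 + a2000) / 4
Sum = 0.8 + 0.2 + 0.78 + 0.8 = 2.58
NRC = 2.58 / 4 = 0.645
Rounded to nearest 0.05: 0.65

0.65


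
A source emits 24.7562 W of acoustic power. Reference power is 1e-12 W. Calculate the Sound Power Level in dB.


Given values:
  W = 24.7562 W
  W_ref = 1e-12 W
Formula: SWL = 10 * log10(W / W_ref)
Compute ratio: W / W_ref = 24756200000000
Compute log10: log10(24756200000000) = 13.393684
Multiply: SWL = 10 * 13.393684 = 133.94

133.94 dB


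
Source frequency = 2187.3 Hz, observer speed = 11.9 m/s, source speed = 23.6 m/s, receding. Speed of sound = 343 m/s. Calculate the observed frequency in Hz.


Given values:
  f_s = 2187.3 Hz, v_o = 11.9 m/s, v_s = 23.6 m/s
  Direction: receding
Formula: f_o = f_s * (c - v_o) / (c + v_s)
Numerator: c - v_o = 343 - 11.9 = 331.1
Denominator: c + v_s = 343 + 23.6 = 366.6
f_o = 2187.3 * 331.1 / 366.6 = 1975.49

1975.49 Hz


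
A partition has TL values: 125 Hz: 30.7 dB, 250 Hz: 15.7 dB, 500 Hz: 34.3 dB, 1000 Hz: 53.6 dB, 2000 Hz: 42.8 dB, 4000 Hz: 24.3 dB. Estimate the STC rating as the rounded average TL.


Given TL values at each frequency:
  125 Hz: 30.7 dB
  250 Hz: 15.7 dB
  500 Hz: 34.3 dB
  1000 Hz: 53.6 dB
  2000 Hz: 42.8 dB
  4000 Hz: 24.3 dB
Formula: STC ~ round(average of TL values)
Sum = 30.7 + 15.7 + 34.3 + 53.6 + 42.8 + 24.3 = 201.4
Average = 201.4 / 6 = 33.57
Rounded: 34

34


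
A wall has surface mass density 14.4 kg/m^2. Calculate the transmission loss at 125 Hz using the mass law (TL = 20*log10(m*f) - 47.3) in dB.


Given values:
  m = 14.4 kg/m^2, f = 125 Hz
Formula: TL = 20 * log10(m * f) - 47.3
Compute m * f = 14.4 * 125 = 1800.0
Compute log10(1800.0) = 3.255273
Compute 20 * 3.255273 = 65.1055
TL = 65.1055 - 47.3 = 17.81

17.81 dB


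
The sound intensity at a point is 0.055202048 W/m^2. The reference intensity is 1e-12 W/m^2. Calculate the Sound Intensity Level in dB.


Given values:
  I = 0.055202048 W/m^2
  I_ref = 1e-12 W/m^2
Formula: SIL = 10 * log10(I / I_ref)
Compute ratio: I / I_ref = 55202048000
Compute log10: log10(55202048000) = 10.741955
Multiply: SIL = 10 * 10.741955 = 107.42

107.42 dB


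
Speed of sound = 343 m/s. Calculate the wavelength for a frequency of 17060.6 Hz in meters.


Given values:
  c = 343 m/s, f = 17060.6 Hz
Formula: lambda = c / f
lambda = 343 / 17060.6
lambda = 0.0201

0.0201 m


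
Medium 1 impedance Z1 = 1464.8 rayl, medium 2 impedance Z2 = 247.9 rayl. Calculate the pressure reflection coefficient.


Given values:
  Z1 = 1464.8 rayl, Z2 = 247.9 rayl
Formula: R = (Z2 - Z1) / (Z2 + Z1)
Numerator: Z2 - Z1 = 247.9 - 1464.8 = -1216.9
Denominator: Z2 + Z1 = 247.9 + 1464.8 = 1712.7
R = -1216.9 / 1712.7 = -0.7105

-0.7105


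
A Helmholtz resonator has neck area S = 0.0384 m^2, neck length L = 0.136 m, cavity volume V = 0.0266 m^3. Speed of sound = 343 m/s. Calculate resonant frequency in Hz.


Given values:
  S = 0.0384 m^2, L = 0.136 m, V = 0.0266 m^3, c = 343 m/s
Formula: f = (c / (2*pi)) * sqrt(S / (V * L))
Compute V * L = 0.0266 * 0.136 = 0.0036176
Compute S / (V * L) = 0.0384 / 0.0036176 = 10.6148
Compute sqrt(10.6148) = 3.258036
Compute c / (2*pi) = 343 / 6.283185 = 54.590148
f = 54.590148 * 3.258036 = 177.86

177.86 Hz


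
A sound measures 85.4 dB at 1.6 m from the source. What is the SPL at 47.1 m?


Given values:
  SPL1 = 85.4 dB, r1 = 1.6 m, r2 = 47.1 m
Formula: SPL2 = SPL1 - 20 * log10(r2 / r1)
Compute ratio: r2 / r1 = 47.1 / 1.6 = 29.4375
Compute log10: log10(29.4375) = 1.468901
Compute drop: 20 * 1.468901 = 29.378
SPL2 = 85.4 - 29.378 = 56.02

56.02 dB


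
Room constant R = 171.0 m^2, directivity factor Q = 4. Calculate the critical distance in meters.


Given values:
  R = 171.0 m^2, Q = 4
Formula: d_c = 0.141 * sqrt(Q * R)
Compute Q * R = 4 * 171.0 = 684.0
Compute sqrt(684.0) = 26.1534
d_c = 0.141 * 26.1534 = 3.688

3.688 m


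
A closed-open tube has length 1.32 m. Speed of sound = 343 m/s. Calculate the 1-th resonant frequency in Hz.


Given values:
  Tube type: closed-open, L = 1.32 m, c = 343 m/s, n = 1
Formula: f_n = (2n - 1) * c / (4 * L)
Compute 2n - 1 = 2*1 - 1 = 1
Compute 4 * L = 4 * 1.32 = 5.28
f = 1 * 343 / 5.28
f = 64.96

64.96 Hz


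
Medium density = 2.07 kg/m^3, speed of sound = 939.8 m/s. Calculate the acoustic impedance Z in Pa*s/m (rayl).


Given values:
  rho = 2.07 kg/m^3
  c = 939.8 m/s
Formula: Z = rho * c
Z = 2.07 * 939.8
Z = 1945.39

1945.39 rayl


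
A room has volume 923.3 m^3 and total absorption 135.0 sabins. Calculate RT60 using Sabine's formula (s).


Given values:
  V = 923.3 m^3
  A = 135.0 sabins
Formula: RT60 = 0.161 * V / A
Numerator: 0.161 * 923.3 = 148.6513
RT60 = 148.6513 / 135.0 = 1.101

1.101 s


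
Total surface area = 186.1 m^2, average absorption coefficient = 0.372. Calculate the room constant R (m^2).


Given values:
  S = 186.1 m^2, alpha = 0.372
Formula: R = S * alpha / (1 - alpha)
Numerator: 186.1 * 0.372 = 69.2292
Denominator: 1 - 0.372 = 0.628
R = 69.2292 / 0.628 = 110.24

110.24 m^2


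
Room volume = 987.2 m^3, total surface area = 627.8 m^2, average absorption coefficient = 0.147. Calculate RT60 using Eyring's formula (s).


Given values:
  V = 987.2 m^3, S = 627.8 m^2, alpha = 0.147
Formula: RT60 = 0.161 * V / (-S * ln(1 - alpha))
Compute ln(1 - 0.147) = ln(0.853) = -0.158996
Denominator: -627.8 * -0.158996 = 99.8177
Numerator: 0.161 * 987.2 = 158.9392
RT60 = 158.9392 / 99.8177 = 1.592

1.592 s


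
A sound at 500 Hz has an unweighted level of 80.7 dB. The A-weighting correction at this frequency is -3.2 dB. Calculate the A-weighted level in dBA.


Given values:
  SPL = 80.7 dB
  A-weighting at 500 Hz = -3.2 dB
Formula: L_A = SPL + A_weight
L_A = 80.7 + (-3.2)
L_A = 77.5

77.5 dBA


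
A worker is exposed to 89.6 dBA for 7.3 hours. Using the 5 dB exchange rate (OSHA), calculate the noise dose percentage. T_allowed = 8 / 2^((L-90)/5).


Given values:
  L = 89.6 dBA, T = 7.3 hours
Formula: T_allowed = 8 / 2^((L - 90) / 5)
Compute exponent: (89.6 - 90) / 5 = -0.08
Compute 2^(-0.08) = 0.946058
T_allowed = 8 / 0.946058 = 8.456141 hours
Dose = (T / T_allowed) * 100
Dose = (7.3 / 8.456141) * 100 = 86.33

86.33 %


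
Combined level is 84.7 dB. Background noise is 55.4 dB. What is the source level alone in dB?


Given values:
  L_total = 84.7 dB, L_bg = 55.4 dB
Formula: L_source = 10 * log10(10^(L_total/10) - 10^(L_bg/10))
Convert to linear:
  10^(84.7/10) = 295120922.6666
  10^(55.4/10) = 346736.8505
Difference: 295120922.6666 - 346736.8505 = 294774185.8161
L_source = 10 * log10(294774185.8161) = 84.69

84.69 dB


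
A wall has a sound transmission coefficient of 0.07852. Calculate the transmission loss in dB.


Given values:
  tau = 0.07852
Formula: TL = 10 * log10(1 / tau)
Compute 1 / tau = 1 / 0.07852 = 12.7356
Compute log10(12.7356) = 1.105019
TL = 10 * 1.105019 = 11.05

11.05 dB


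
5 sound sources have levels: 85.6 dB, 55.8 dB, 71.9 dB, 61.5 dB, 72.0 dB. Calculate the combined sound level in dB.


Formula: L_total = 10 * log10( sum(10^(Li/10)) )
  Source 1: 10^(85.6/10) = 363078054.7701
  Source 2: 10^(55.8/10) = 380189.3963
  Source 3: 10^(71.9/10) = 15488166.1891
  Source 4: 10^(61.5/10) = 1412537.5446
  Source 5: 10^(72.0/10) = 15848931.9246
Sum of linear values = 396207879.8247
L_total = 10 * log10(396207879.8247) = 85.98

85.98 dB


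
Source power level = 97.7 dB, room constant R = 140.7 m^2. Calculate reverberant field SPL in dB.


Given values:
  Lw = 97.7 dB, R = 140.7 m^2
Formula: SPL = Lw + 10 * log10(4 / R)
Compute 4 / R = 4 / 140.7 = 0.028429
Compute 10 * log10(0.028429) = -15.4624
SPL = 97.7 + (-15.4624) = 82.24

82.24 dB


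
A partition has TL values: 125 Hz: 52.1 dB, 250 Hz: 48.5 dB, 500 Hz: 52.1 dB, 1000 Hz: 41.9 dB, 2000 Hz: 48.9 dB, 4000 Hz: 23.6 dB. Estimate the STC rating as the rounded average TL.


Given TL values at each frequency:
  125 Hz: 52.1 dB
  250 Hz: 48.5 dB
  500 Hz: 52.1 dB
  1000 Hz: 41.9 dB
  2000 Hz: 48.9 dB
  4000 Hz: 23.6 dB
Formula: STC ~ round(average of TL values)
Sum = 52.1 + 48.5 + 52.1 + 41.9 + 48.9 + 23.6 = 267.1
Average = 267.1 / 6 = 44.52
Rounded: 45

45


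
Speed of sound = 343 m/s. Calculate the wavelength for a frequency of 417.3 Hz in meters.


Given values:
  c = 343 m/s, f = 417.3 Hz
Formula: lambda = c / f
lambda = 343 / 417.3
lambda = 0.822

0.822 m


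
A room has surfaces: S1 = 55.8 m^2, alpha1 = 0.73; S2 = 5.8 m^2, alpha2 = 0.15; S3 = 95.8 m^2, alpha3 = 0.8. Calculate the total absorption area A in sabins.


Given surfaces:
  Surface 1: 55.8 * 0.73 = 40.734
  Surface 2: 5.8 * 0.15 = 0.87
  Surface 3: 95.8 * 0.8 = 76.64
Formula: A = sum(Si * alpha_i)
A = 40.734 + 0.87 + 76.64
A = 118.24

118.24 sabins


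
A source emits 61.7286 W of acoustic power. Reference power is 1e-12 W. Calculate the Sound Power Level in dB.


Given values:
  W = 61.7286 W
  W_ref = 1e-12 W
Formula: SWL = 10 * log10(W / W_ref)
Compute ratio: W / W_ref = 61728600000000
Compute log10: log10(61728600000000) = 13.790486
Multiply: SWL = 10 * 13.790486 = 137.9

137.9 dB


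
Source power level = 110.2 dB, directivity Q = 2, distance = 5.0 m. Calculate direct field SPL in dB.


Given values:
  Lw = 110.2 dB, Q = 2, r = 5.0 m
Formula: SPL = Lw + 10 * log10(Q / (4 * pi * r^2))
Compute 4 * pi * r^2 = 4 * pi * 5.0^2 = 314.1593
Compute Q / denom = 2 / 314.1593 = 0.0063662
Compute 10 * log10(0.0063662) = -21.9612
SPL = 110.2 + (-21.9612) = 88.24

88.24 dB


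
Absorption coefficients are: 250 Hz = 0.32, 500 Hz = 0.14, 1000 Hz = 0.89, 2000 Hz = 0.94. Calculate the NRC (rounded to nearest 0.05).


Given values:
  a_250 = 0.32, a_500 = 0.14
  a_1000 = 0.89, a_2000 = 0.94
Formula: NRC = (a250 + a500 + a1000 + a2000) / 4
Sum = 0.32 + 0.14 + 0.89 + 0.94 = 2.29
NRC = 2.29 / 4 = 0.5725
Rounded to nearest 0.05: 0.55

0.55


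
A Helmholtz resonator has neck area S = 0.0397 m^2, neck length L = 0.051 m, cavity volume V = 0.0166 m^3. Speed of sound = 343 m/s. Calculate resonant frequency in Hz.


Given values:
  S = 0.0397 m^2, L = 0.051 m, V = 0.0166 m^3, c = 343 m/s
Formula: f = (c / (2*pi)) * sqrt(S / (V * L))
Compute V * L = 0.0166 * 0.051 = 0.0008466
Compute S / (V * L) = 0.0397 / 0.0008466 = 46.8935
Compute sqrt(46.8935) = 6.847883
Compute c / (2*pi) = 343 / 6.283185 = 54.590148
f = 54.590148 * 6.847883 = 373.83

373.83 Hz


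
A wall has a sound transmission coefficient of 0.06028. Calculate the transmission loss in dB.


Given values:
  tau = 0.06028
Formula: TL = 10 * log10(1 / tau)
Compute 1 / tau = 1 / 0.06028 = 16.5893
Compute log10(16.5893) = 1.219828
TL = 10 * 1.219828 = 12.2

12.2 dB


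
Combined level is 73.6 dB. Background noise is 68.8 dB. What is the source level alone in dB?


Given values:
  L_total = 73.6 dB, L_bg = 68.8 dB
Formula: L_source = 10 * log10(10^(L_total/10) - 10^(L_bg/10))
Convert to linear:
  10^(73.6/10) = 22908676.5277
  10^(68.8/10) = 7585775.7503
Difference: 22908676.5277 - 7585775.7503 = 15322900.7774
L_source = 10 * log10(15322900.7774) = 71.85

71.85 dB


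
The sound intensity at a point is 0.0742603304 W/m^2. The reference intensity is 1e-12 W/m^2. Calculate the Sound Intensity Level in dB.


Given values:
  I = 0.0742603304 W/m^2
  I_ref = 1e-12 W/m^2
Formula: SIL = 10 * log10(I / I_ref)
Compute ratio: I / I_ref = 74260330400
Compute log10: log10(74260330400) = 10.870757
Multiply: SIL = 10 * 10.870757 = 108.71

108.71 dB


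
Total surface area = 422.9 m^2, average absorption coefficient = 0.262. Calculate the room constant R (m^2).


Given values:
  S = 422.9 m^2, alpha = 0.262
Formula: R = S * alpha / (1 - alpha)
Numerator: 422.9 * 0.262 = 110.7998
Denominator: 1 - 0.262 = 0.738
R = 110.7998 / 0.738 = 150.14

150.14 m^2


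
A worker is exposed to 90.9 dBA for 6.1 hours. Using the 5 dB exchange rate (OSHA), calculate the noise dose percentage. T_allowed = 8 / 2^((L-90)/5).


Given values:
  L = 90.9 dBA, T = 6.1 hours
Formula: T_allowed = 8 / 2^((L - 90) / 5)
Compute exponent: (90.9 - 90) / 5 = 0.18
Compute 2^(0.18) = 1.132884
T_allowed = 8 / 1.132884 = 7.061623 hours
Dose = (T / T_allowed) * 100
Dose = (6.1 / 7.061623) * 100 = 86.38

86.38 %


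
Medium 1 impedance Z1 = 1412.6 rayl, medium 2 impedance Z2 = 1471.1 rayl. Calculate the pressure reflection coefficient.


Given values:
  Z1 = 1412.6 rayl, Z2 = 1471.1 rayl
Formula: R = (Z2 - Z1) / (Z2 + Z1)
Numerator: Z2 - Z1 = 1471.1 - 1412.6 = 58.5
Denominator: Z2 + Z1 = 1471.1 + 1412.6 = 2883.7
R = 58.5 / 2883.7 = 0.0203

0.0203


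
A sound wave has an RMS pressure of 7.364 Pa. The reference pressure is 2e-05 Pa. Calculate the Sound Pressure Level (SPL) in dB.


Given values:
  p = 7.364 Pa
  p_ref = 2e-05 Pa
Formula: SPL = 20 * log10(p / p_ref)
Compute ratio: p / p_ref = 7.364 / 2e-05 = 368200
Compute log10: log10(368200) = 5.566084
Multiply: SPL = 20 * 5.566084 = 111.32

111.32 dB


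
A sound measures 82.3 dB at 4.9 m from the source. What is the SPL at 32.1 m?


Given values:
  SPL1 = 82.3 dB, r1 = 4.9 m, r2 = 32.1 m
Formula: SPL2 = SPL1 - 20 * log10(r2 / r1)
Compute ratio: r2 / r1 = 32.1 / 4.9 = 6.551
Compute log10: log10(6.551) = 0.816308
Compute drop: 20 * 0.816308 = 16.3262
SPL2 = 82.3 - 16.3262 = 65.97

65.97 dB


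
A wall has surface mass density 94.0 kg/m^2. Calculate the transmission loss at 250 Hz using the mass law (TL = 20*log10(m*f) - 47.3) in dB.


Given values:
  m = 94.0 kg/m^2, f = 250 Hz
Formula: TL = 20 * log10(m * f) - 47.3
Compute m * f = 94.0 * 250 = 23500.0
Compute log10(23500.0) = 4.371068
Compute 20 * 4.371068 = 87.4214
TL = 87.4214 - 47.3 = 40.12

40.12 dB


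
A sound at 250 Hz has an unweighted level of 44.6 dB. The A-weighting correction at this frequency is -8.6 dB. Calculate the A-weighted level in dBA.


Given values:
  SPL = 44.6 dB
  A-weighting at 250 Hz = -8.6 dB
Formula: L_A = SPL + A_weight
L_A = 44.6 + (-8.6)
L_A = 36.0

36.0 dBA


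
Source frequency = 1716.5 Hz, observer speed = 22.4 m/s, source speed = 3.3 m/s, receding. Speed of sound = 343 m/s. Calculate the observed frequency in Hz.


Given values:
  f_s = 1716.5 Hz, v_o = 22.4 m/s, v_s = 3.3 m/s
  Direction: receding
Formula: f_o = f_s * (c - v_o) / (c + v_s)
Numerator: c - v_o = 343 - 22.4 = 320.6
Denominator: c + v_s = 343 + 3.3 = 346.3
f_o = 1716.5 * 320.6 / 346.3 = 1589.11

1589.11 Hz


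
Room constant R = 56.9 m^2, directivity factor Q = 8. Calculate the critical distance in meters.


Given values:
  R = 56.9 m^2, Q = 8
Formula: d_c = 0.141 * sqrt(Q * R)
Compute Q * R = 8 * 56.9 = 455.2
Compute sqrt(455.2) = 21.3354
d_c = 0.141 * 21.3354 = 3.008

3.008 m


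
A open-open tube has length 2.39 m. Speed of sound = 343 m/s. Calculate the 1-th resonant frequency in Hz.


Given values:
  Tube type: open-open, L = 2.39 m, c = 343 m/s, n = 1
Formula: f_n = n * c / (2 * L)
Compute 2 * L = 2 * 2.39 = 4.78
f = 1 * 343 / 4.78
f = 71.76

71.76 Hz


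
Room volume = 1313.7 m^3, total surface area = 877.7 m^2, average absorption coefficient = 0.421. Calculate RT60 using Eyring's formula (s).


Given values:
  V = 1313.7 m^3, S = 877.7 m^2, alpha = 0.421
Formula: RT60 = 0.161 * V / (-S * ln(1 - alpha))
Compute ln(1 - 0.421) = ln(0.579) = -0.546453
Denominator: -877.7 * -0.546453 = 479.6218
Numerator: 0.161 * 1313.7 = 211.5057
RT60 = 211.5057 / 479.6218 = 0.441

0.441 s


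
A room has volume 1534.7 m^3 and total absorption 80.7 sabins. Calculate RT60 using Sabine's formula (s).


Given values:
  V = 1534.7 m^3
  A = 80.7 sabins
Formula: RT60 = 0.161 * V / A
Numerator: 0.161 * 1534.7 = 247.0867
RT60 = 247.0867 / 80.7 = 3.062

3.062 s


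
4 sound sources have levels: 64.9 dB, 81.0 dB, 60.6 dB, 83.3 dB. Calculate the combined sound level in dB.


Formula: L_total = 10 * log10( sum(10^(Li/10)) )
  Source 1: 10^(64.9/10) = 3090295.4325
  Source 2: 10^(81.0/10) = 125892541.1794
  Source 3: 10^(60.6/10) = 1148153.6215
  Source 4: 10^(83.3/10) = 213796208.9502
Sum of linear values = 343927199.1836
L_total = 10 * log10(343927199.1836) = 85.36

85.36 dB


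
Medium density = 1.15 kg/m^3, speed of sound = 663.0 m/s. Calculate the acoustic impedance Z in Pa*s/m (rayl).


Given values:
  rho = 1.15 kg/m^3
  c = 663.0 m/s
Formula: Z = rho * c
Z = 1.15 * 663.0
Z = 762.45

762.45 rayl


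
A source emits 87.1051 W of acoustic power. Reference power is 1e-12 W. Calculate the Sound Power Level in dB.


Given values:
  W = 87.1051 W
  W_ref = 1e-12 W
Formula: SWL = 10 * log10(W / W_ref)
Compute ratio: W / W_ref = 87105100000000
Compute log10: log10(87105100000000) = 13.940044
Multiply: SWL = 10 * 13.940044 = 139.4

139.4 dB


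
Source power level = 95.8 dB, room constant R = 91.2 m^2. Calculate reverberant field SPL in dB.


Given values:
  Lw = 95.8 dB, R = 91.2 m^2
Formula: SPL = Lw + 10 * log10(4 / R)
Compute 4 / R = 4 / 91.2 = 0.04386
Compute 10 * log10(0.04386) = -13.5793
SPL = 95.8 + (-13.5793) = 82.22

82.22 dB


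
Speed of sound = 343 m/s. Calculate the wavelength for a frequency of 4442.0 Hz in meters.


Given values:
  c = 343 m/s, f = 4442.0 Hz
Formula: lambda = c / f
lambda = 343 / 4442.0
lambda = 0.0772

0.0772 m


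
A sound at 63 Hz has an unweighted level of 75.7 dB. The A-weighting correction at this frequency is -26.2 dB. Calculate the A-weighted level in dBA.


Given values:
  SPL = 75.7 dB
  A-weighting at 63 Hz = -26.2 dB
Formula: L_A = SPL + A_weight
L_A = 75.7 + (-26.2)
L_A = 49.5

49.5 dBA


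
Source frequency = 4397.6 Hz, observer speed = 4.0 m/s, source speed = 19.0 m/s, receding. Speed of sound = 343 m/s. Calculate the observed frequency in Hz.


Given values:
  f_s = 4397.6 Hz, v_o = 4.0 m/s, v_s = 19.0 m/s
  Direction: receding
Formula: f_o = f_s * (c - v_o) / (c + v_s)
Numerator: c - v_o = 343 - 4.0 = 339.0
Denominator: c + v_s = 343 + 19.0 = 362.0
f_o = 4397.6 * 339.0 / 362.0 = 4118.19

4118.19 Hz


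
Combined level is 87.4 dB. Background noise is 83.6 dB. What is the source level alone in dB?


Given values:
  L_total = 87.4 dB, L_bg = 83.6 dB
Formula: L_source = 10 * log10(10^(L_total/10) - 10^(L_bg/10))
Convert to linear:
  10^(87.4/10) = 549540873.8576
  10^(83.6/10) = 229086765.2768
Difference: 549540873.8576 - 229086765.2768 = 320454108.5808
L_source = 10 * log10(320454108.5808) = 85.06

85.06 dB


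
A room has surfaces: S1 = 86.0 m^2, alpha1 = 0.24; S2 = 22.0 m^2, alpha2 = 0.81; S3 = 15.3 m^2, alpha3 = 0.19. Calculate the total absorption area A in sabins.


Given surfaces:
  Surface 1: 86.0 * 0.24 = 20.64
  Surface 2: 22.0 * 0.81 = 17.82
  Surface 3: 15.3 * 0.19 = 2.907
Formula: A = sum(Si * alpha_i)
A = 20.64 + 17.82 + 2.907
A = 41.37

41.37 sabins


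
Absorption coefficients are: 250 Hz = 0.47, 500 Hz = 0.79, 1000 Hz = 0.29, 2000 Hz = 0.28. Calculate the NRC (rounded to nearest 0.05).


Given values:
  a_250 = 0.47, a_500 = 0.79
  a_1000 = 0.29, a_2000 = 0.28
Formula: NRC = (a250 + a500 + a1000 + a2000) / 4
Sum = 0.47 + 0.79 + 0.29 + 0.28 = 1.83
NRC = 1.83 / 4 = 0.4575
Rounded to nearest 0.05: 0.45

0.45


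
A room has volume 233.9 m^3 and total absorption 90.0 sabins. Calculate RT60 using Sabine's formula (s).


Given values:
  V = 233.9 m^3
  A = 90.0 sabins
Formula: RT60 = 0.161 * V / A
Numerator: 0.161 * 233.9 = 37.6579
RT60 = 37.6579 / 90.0 = 0.418

0.418 s


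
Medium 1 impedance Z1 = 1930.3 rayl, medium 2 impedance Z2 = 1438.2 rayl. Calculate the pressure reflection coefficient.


Given values:
  Z1 = 1930.3 rayl, Z2 = 1438.2 rayl
Formula: R = (Z2 - Z1) / (Z2 + Z1)
Numerator: Z2 - Z1 = 1438.2 - 1930.3 = -492.1
Denominator: Z2 + Z1 = 1438.2 + 1930.3 = 3368.5
R = -492.1 / 3368.5 = -0.1461

-0.1461


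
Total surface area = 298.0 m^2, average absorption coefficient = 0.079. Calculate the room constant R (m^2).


Given values:
  S = 298.0 m^2, alpha = 0.079
Formula: R = S * alpha / (1 - alpha)
Numerator: 298.0 * 0.079 = 23.542
Denominator: 1 - 0.079 = 0.921
R = 23.542 / 0.921 = 25.56

25.56 m^2


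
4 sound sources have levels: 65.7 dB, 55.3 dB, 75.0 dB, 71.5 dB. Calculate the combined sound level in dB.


Formula: L_total = 10 * log10( sum(10^(Li/10)) )
  Source 1: 10^(65.7/10) = 3715352.291
  Source 2: 10^(55.3/10) = 338844.1561
  Source 3: 10^(75.0/10) = 31622776.6017
  Source 4: 10^(71.5/10) = 14125375.4462
Sum of linear values = 49802348.495
L_total = 10 * log10(49802348.495) = 76.97

76.97 dB


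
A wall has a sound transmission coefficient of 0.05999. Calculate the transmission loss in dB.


Given values:
  tau = 0.05999
Formula: TL = 10 * log10(1 / tau)
Compute 1 / tau = 1 / 0.05999 = 16.6694
Compute log10(16.6694) = 1.22192
TL = 10 * 1.22192 = 12.22

12.22 dB


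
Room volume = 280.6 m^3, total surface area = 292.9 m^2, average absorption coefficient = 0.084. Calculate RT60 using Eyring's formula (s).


Given values:
  V = 280.6 m^3, S = 292.9 m^2, alpha = 0.084
Formula: RT60 = 0.161 * V / (-S * ln(1 - alpha))
Compute ln(1 - 0.084) = ln(0.916) = -0.087739
Denominator: -292.9 * -0.087739 = 25.6988
Numerator: 0.161 * 280.6 = 45.1766
RT60 = 45.1766 / 25.6988 = 1.758

1.758 s


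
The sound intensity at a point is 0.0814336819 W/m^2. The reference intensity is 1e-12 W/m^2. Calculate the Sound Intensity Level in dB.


Given values:
  I = 0.0814336819 W/m^2
  I_ref = 1e-12 W/m^2
Formula: SIL = 10 * log10(I / I_ref)
Compute ratio: I / I_ref = 81433681900
Compute log10: log10(81433681900) = 10.910804
Multiply: SIL = 10 * 10.910804 = 109.11

109.11 dB


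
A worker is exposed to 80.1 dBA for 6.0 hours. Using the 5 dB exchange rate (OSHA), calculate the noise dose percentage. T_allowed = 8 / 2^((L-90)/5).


Given values:
  L = 80.1 dBA, T = 6.0 hours
Formula: T_allowed = 8 / 2^((L - 90) / 5)
Compute exponent: (80.1 - 90) / 5 = -1.98
Compute 2^(-1.98) = 0.25349
T_allowed = 8 / 0.25349 = 31.55943 hours
Dose = (T / T_allowed) * 100
Dose = (6.0 / 31.55943) * 100 = 19.01

19.01 %


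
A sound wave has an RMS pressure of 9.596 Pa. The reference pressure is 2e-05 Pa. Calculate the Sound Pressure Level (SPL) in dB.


Given values:
  p = 9.596 Pa
  p_ref = 2e-05 Pa
Formula: SPL = 20 * log10(p / p_ref)
Compute ratio: p / p_ref = 9.596 / 2e-05 = 479800
Compute log10: log10(479800) = 5.68106
Multiply: SPL = 20 * 5.68106 = 113.62

113.62 dB


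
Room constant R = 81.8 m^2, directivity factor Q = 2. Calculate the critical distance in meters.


Given values:
  R = 81.8 m^2, Q = 2
Formula: d_c = 0.141 * sqrt(Q * R)
Compute Q * R = 2 * 81.8 = 163.6
Compute sqrt(163.6) = 12.7906
d_c = 0.141 * 12.7906 = 1.803

1.803 m


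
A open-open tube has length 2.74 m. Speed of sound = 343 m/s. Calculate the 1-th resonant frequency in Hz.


Given values:
  Tube type: open-open, L = 2.74 m, c = 343 m/s, n = 1
Formula: f_n = n * c / (2 * L)
Compute 2 * L = 2 * 2.74 = 5.48
f = 1 * 343 / 5.48
f = 62.59

62.59 Hz


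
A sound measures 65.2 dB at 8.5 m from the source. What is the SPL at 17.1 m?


Given values:
  SPL1 = 65.2 dB, r1 = 8.5 m, r2 = 17.1 m
Formula: SPL2 = SPL1 - 20 * log10(r2 / r1)
Compute ratio: r2 / r1 = 17.1 / 8.5 = 2.0118
Compute log10: log10(2.0118) = 0.303585
Compute drop: 20 * 0.303585 = 6.0717
SPL2 = 65.2 - 6.0717 = 59.13

59.13 dB


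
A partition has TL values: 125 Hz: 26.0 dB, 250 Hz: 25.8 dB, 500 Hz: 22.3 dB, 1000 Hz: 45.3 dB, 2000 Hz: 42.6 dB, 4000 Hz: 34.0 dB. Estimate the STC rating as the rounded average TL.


Given TL values at each frequency:
  125 Hz: 26.0 dB
  250 Hz: 25.8 dB
  500 Hz: 22.3 dB
  1000 Hz: 45.3 dB
  2000 Hz: 42.6 dB
  4000 Hz: 34.0 dB
Formula: STC ~ round(average of TL values)
Sum = 26.0 + 25.8 + 22.3 + 45.3 + 42.6 + 34.0 = 196.0
Average = 196.0 / 6 = 32.67
Rounded: 33

33


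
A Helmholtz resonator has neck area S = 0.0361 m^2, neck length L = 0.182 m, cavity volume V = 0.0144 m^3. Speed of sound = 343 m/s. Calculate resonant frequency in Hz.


Given values:
  S = 0.0361 m^2, L = 0.182 m, V = 0.0144 m^3, c = 343 m/s
Formula: f = (c / (2*pi)) * sqrt(S / (V * L))
Compute V * L = 0.0144 * 0.182 = 0.0026208
Compute S / (V * L) = 0.0361 / 0.0026208 = 13.7744
Compute sqrt(13.7744) = 3.711388
Compute c / (2*pi) = 343 / 6.283185 = 54.590148
f = 54.590148 * 3.711388 = 202.61

202.61 Hz


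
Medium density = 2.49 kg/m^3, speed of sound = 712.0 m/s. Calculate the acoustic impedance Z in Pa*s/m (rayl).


Given values:
  rho = 2.49 kg/m^3
  c = 712.0 m/s
Formula: Z = rho * c
Z = 2.49 * 712.0
Z = 1772.88

1772.88 rayl


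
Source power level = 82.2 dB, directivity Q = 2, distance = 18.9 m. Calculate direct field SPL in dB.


Given values:
  Lw = 82.2 dB, Q = 2, r = 18.9 m
Formula: SPL = Lw + 10 * log10(Q / (4 * pi * r^2))
Compute 4 * pi * r^2 = 4 * pi * 18.9^2 = 4488.8332
Compute Q / denom = 2 / 4488.8332 = 0.00044555
Compute 10 * log10(0.00044555) = -33.511
SPL = 82.2 + (-33.511) = 48.69

48.69 dB


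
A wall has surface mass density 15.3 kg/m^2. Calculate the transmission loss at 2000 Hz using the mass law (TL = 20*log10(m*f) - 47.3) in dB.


Given values:
  m = 15.3 kg/m^2, f = 2000 Hz
Formula: TL = 20 * log10(m * f) - 47.3
Compute m * f = 15.3 * 2000 = 30600.0
Compute log10(30600.0) = 4.485721
Compute 20 * 4.485721 = 89.7144
TL = 89.7144 - 47.3 = 42.41

42.41 dB
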